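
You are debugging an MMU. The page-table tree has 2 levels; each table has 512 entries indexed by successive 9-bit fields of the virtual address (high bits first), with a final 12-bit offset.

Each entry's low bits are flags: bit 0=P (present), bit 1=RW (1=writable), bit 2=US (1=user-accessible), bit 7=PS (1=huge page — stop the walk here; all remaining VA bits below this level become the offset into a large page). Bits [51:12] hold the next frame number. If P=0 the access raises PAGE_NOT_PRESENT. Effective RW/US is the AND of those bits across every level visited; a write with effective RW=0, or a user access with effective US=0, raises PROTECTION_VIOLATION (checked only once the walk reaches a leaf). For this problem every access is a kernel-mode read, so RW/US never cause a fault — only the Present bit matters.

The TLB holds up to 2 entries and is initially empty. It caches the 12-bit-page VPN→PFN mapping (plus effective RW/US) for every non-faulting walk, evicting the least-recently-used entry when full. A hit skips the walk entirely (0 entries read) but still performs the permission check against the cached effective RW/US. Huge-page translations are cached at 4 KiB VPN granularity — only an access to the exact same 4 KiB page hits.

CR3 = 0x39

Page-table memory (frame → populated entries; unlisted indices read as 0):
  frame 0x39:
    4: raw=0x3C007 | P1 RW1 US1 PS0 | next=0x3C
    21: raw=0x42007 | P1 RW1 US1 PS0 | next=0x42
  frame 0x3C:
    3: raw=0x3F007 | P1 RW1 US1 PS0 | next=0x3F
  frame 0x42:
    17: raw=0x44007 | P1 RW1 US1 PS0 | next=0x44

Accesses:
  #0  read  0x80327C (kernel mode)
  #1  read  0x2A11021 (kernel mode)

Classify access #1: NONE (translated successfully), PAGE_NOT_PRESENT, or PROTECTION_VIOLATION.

Walk each access:
#0 VA=0x80327C (r,kernel):
  L0: frame=0x39 idx=4 entry=0x3C007 [P=1 RW=1 US=1 PS=0]
  L1: frame=0x3C idx=3 entry=0x3F007 [P=1 RW=1 US=1 PS=0]
  → PA=0x3F27C  (2 entries read)
#1 VA=0x2A11021 (r,kernel):
  L0: frame=0x39 idx=21 entry=0x42007 [P=1 RW=1 US=1 PS=0]
  L1: frame=0x42 idx=17 entry=0x44007 [P=1 RW=1 US=1 PS=0]
  → PA=0x44021  (2 entries read)

Access #1 fault: NONE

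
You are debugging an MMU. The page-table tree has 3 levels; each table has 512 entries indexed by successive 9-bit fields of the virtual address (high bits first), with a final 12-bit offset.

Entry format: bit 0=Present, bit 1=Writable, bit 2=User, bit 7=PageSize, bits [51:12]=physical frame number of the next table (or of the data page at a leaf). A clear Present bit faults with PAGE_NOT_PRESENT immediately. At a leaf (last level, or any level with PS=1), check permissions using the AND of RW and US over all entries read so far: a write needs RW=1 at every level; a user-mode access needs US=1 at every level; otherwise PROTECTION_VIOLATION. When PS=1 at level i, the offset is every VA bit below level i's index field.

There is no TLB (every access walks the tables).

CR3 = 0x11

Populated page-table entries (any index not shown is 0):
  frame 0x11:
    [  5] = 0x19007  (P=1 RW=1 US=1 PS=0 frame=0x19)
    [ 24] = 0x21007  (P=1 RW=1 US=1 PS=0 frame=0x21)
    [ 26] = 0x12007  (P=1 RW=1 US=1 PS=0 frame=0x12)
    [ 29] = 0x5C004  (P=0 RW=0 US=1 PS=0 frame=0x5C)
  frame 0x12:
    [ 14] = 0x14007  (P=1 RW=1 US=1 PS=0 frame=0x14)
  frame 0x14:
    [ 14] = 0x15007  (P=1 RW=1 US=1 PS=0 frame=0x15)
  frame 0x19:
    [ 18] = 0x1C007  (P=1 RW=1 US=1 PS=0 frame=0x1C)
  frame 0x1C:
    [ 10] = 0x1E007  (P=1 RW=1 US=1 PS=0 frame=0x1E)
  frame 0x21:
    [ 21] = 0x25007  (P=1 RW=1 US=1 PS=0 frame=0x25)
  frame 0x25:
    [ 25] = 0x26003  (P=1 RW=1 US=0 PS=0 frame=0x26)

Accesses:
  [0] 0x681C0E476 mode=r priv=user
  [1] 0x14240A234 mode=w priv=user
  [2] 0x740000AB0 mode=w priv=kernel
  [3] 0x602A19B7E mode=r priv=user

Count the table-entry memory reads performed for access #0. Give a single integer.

Trace:
#0 VA=0x681C0E476 (r,user):
  [0] read 0x11 idx=26: raw=0x12007 flags P=1 W=1 U=1 S=0
  [1] read 0x12 idx=14: raw=0x14007 flags P=1 W=1 U=1 S=0
  [2] read 0x14 idx=14: raw=0x15007 flags P=1 W=1 U=1 S=0
  → PA=0x15476  (3 entries read)
#1 VA=0x14240A234 (w,user):
  [0] read 0x11 idx=5: raw=0x19007 flags P=1 W=1 U=1 S=0
  [1] read 0x19 idx=18: raw=0x1C007 flags P=1 W=1 U=1 S=0
  [2] read 0x1C idx=10: raw=0x1E007 flags P=1 W=1 U=1 S=0
  → PA=0x1E234  (3 entries read)
#2 VA=0x740000AB0 (w,kernel):
  [0] read 0x11 idx=29: raw=0x5C004 flags P=0 W=0 U=1 S=0
  ✗ PAGE_NOT_PRESENT  [1 reads]
#3 VA=0x602A19B7E (r,user):
  [0] read 0x11 idx=24: raw=0x21007 flags P=1 W=1 U=1 S=0
  [1] read 0x21 idx=21: raw=0x25007 flags P=1 W=1 U=1 S=0
  [2] read 0x25 idx=25: raw=0x26003 flags P=1 W=1 U=0 S=0
  ✗ PROTECTION_VIOLATION  [3 reads]

Entries read for #0: 3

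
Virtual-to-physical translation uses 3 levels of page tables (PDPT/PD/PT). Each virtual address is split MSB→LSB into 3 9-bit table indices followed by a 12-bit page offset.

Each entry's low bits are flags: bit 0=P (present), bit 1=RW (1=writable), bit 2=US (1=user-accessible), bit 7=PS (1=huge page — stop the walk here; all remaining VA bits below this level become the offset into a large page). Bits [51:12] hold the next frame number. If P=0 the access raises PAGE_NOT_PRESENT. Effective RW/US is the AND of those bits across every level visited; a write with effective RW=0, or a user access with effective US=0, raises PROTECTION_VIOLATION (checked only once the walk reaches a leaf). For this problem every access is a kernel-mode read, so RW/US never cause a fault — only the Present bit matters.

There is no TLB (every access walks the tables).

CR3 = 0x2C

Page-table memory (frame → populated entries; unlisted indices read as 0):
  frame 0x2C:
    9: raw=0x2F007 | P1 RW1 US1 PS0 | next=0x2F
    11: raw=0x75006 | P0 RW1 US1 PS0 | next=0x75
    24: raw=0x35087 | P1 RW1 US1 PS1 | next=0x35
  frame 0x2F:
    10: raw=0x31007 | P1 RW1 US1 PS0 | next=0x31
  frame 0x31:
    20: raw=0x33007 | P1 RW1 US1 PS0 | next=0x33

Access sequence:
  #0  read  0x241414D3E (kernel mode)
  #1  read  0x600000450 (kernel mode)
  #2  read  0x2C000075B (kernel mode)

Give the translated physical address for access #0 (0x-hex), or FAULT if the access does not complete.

Walk each access:
#0 VA=0x241414D3E (r,kernel):
  [0] read 0x2C idx=9: raw=0x2F007 flags P=1 W=1 U=1 S=0
  [1] read 0x2F idx=10: raw=0x31007 flags P=1 W=1 U=1 S=0
  [2] read 0x31 idx=20: raw=0x33007 flags P=1 W=1 U=1 S=0
  ✓ 0x33D3E  — 3 lookups
#1 VA=0x600000450 (r,kernel):
  [0] read 0x2C idx=24: raw=0x35087 flags P=1 W=1 U=1 S=1
  ✓ 0x35450 (huge @L0)  — 1 lookups
#2 VA=0x2C000075B (r,kernel):
  [0] read 0x2C idx=11: raw=0x75006 flags P=0 W=1 U=1 S=0
  ✗ PAGE_NOT_PRESENT  [1 reads]

Access #0 PA: 0x33D3E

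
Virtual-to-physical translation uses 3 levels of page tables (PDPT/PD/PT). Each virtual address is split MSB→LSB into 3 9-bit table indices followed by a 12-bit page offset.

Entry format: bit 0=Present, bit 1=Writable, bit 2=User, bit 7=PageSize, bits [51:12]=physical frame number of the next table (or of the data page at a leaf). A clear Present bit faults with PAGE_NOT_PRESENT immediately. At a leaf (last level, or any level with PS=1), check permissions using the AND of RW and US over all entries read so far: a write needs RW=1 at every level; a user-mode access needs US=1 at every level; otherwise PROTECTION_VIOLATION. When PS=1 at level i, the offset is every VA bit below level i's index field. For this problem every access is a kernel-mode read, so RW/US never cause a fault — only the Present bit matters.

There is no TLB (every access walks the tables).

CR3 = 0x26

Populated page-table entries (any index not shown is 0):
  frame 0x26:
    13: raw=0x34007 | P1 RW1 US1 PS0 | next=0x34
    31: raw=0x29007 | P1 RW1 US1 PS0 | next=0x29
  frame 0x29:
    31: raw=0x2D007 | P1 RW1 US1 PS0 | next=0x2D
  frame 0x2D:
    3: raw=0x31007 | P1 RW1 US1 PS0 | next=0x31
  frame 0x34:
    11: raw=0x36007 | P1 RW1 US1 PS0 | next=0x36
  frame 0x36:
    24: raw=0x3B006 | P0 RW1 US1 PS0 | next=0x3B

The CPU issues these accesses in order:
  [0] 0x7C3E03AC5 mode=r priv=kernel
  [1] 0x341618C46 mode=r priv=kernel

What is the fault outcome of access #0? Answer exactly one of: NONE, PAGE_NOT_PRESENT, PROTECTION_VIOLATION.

Walk each access:
#0 VA=0x7C3E03AC5 (r,kernel):
  L0: frame=0x26 idx=31 entry=0x29007 [P=1 RW=1 US=1 PS=0]
  L1: frame=0x29 idx=31 entry=0x2D007 [P=1 RW=1 US=1 PS=0]
  L2: frame=0x2D idx=3 entry=0x31007 [P=1 RW=1 US=1 PS=0]
  ✓ 0x31AC5  — 3 lookups
#1 VA=0x341618C46 (r,kernel):
  L0: frame=0x26 idx=13 entry=0x34007 [P=1 RW=1 US=1 PS=0]
  L1: frame=0x34 idx=11 entry=0x36007 [P=1 RW=1 US=1 PS=0]
  L2: frame=0x36 idx=24 entry=0x3B006 [P=0 RW=1 US=1 PS=0]
  ⇒ fault: PAGE_NOT_PRESENT  — 3 lookups

Access #0 fault: NONE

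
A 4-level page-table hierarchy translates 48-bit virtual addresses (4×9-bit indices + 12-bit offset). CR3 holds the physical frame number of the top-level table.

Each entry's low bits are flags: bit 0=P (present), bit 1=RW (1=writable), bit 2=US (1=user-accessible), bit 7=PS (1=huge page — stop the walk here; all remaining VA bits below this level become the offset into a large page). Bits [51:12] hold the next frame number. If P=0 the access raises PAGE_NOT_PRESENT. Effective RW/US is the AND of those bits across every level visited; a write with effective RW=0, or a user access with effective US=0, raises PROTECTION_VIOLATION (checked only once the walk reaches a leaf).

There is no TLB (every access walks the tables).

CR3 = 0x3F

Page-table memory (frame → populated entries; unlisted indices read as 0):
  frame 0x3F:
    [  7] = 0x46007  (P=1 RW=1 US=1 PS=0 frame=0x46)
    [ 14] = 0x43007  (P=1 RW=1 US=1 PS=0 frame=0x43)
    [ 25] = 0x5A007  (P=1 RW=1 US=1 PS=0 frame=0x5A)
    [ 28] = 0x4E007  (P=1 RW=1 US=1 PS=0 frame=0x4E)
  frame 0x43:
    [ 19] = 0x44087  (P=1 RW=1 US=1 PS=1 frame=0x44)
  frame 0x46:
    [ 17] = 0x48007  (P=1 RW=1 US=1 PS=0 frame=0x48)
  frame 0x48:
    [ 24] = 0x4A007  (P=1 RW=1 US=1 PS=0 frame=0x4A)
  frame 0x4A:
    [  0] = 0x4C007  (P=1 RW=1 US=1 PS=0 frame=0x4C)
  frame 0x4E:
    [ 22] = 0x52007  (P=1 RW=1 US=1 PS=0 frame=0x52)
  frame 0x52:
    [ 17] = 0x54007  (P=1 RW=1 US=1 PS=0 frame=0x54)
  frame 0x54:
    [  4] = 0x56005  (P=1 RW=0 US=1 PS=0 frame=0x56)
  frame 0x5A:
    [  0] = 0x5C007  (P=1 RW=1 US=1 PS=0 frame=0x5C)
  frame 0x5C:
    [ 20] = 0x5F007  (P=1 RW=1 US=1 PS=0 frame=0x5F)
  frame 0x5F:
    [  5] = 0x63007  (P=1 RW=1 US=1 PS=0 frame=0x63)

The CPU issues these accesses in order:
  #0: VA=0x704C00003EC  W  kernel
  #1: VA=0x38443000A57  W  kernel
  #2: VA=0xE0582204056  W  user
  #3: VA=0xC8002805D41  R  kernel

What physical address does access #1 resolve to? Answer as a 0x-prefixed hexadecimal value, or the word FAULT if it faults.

Trace:
#0 VA=0x704C00003EC (w,kernel):
  L0 @0x3F[14] → 0x43007  P=1,RW=1,US=1,PS=0
  L1 @0x43[19] → 0x44087  P=1,RW=1,US=1,PS=1
  ⇒ phys 0x443EC (huge @L1)  [2 reads]
#1 VA=0x38443000A57 (w,kernel):
  L0 @0x3F[7] → 0x46007  P=1,RW=1,US=1,PS=0
  L1 @0x46[17] → 0x48007  P=1,RW=1,US=1,PS=0
  L2 @0x48[24] → 0x4A007  P=1,RW=1,US=1,PS=0
  L3 @0x4A[0] → 0x4C007  P=1,RW=1,US=1,PS=0
  ⇒ phys 0x4CA57  [4 reads]
#2 VA=0xE0582204056 (w,user):
  L0 @0x3F[28] → 0x4E007  P=1,RW=1,US=1,PS=0
  L1 @0x4E[22] → 0x52007  P=1,RW=1,US=1,PS=0
  L2 @0x52[17] → 0x54007  P=1,RW=1,US=1,PS=0
  L3 @0x54[4] → 0x56005  P=1,RW=0,US=1,PS=0
  ⇒ fault: PROTECTION_VIOLATION  — 4 lookups
#3 VA=0xC8002805D41 (r,kernel):
  L0 @0x3F[25] → 0x5A007  P=1,RW=1,US=1,PS=0
  L1 @0x5A[0] → 0x5C007  P=1,RW=1,US=1,PS=0
  L2 @0x5C[20] → 0x5F007  P=1,RW=1,US=1,PS=0
  L3 @0x5F[5] → 0x63007  P=1,RW=1,US=1,PS=0
  ⇒ phys 0x63D41  [4 reads]

Access #1 PA: 0x4CA57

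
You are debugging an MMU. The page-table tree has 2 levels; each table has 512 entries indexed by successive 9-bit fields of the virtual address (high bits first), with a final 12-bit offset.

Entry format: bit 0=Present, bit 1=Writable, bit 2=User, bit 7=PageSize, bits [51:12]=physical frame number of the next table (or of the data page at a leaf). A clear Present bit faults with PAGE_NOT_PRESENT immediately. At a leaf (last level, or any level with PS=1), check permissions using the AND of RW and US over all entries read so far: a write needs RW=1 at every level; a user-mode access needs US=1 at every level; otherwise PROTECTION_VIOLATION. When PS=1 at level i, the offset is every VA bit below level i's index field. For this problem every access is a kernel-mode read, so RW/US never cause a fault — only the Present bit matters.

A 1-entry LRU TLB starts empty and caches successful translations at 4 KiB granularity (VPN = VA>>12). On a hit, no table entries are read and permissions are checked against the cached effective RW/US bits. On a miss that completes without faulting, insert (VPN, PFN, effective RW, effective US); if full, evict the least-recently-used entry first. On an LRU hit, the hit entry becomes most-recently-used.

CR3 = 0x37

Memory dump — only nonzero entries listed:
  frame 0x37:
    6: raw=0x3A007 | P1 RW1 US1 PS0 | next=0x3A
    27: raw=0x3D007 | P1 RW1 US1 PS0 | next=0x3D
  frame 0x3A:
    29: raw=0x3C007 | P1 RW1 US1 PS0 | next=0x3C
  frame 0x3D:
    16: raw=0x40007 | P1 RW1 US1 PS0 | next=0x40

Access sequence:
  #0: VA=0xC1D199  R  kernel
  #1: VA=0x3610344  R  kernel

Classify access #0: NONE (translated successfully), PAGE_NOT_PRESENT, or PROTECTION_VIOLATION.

Walk each access:
#0 VA=0xC1D199 (r,kernel):
  lvl0: tbl 0x37, slot 6 ⇒ 0x3A007 (P1/RW1/US1/PS0)
  lvl1: tbl 0x3A, slot 29 ⇒ 0x3C007 (P1/RW1/US1/PS0)
  ⇒ phys 0x3C199  [2 reads]
#1 VA=0x3610344 (r,kernel):
  lvl0: tbl 0x37, slot 27 ⇒ 0x3D007 (P1/RW1/US1/PS0)
  lvl1: tbl 0x3D, slot 16 ⇒ 0x40007 (P1/RW1/US1/PS0)
  ⇒ phys 0x40344  [2 reads]

Access #0 fault: NONE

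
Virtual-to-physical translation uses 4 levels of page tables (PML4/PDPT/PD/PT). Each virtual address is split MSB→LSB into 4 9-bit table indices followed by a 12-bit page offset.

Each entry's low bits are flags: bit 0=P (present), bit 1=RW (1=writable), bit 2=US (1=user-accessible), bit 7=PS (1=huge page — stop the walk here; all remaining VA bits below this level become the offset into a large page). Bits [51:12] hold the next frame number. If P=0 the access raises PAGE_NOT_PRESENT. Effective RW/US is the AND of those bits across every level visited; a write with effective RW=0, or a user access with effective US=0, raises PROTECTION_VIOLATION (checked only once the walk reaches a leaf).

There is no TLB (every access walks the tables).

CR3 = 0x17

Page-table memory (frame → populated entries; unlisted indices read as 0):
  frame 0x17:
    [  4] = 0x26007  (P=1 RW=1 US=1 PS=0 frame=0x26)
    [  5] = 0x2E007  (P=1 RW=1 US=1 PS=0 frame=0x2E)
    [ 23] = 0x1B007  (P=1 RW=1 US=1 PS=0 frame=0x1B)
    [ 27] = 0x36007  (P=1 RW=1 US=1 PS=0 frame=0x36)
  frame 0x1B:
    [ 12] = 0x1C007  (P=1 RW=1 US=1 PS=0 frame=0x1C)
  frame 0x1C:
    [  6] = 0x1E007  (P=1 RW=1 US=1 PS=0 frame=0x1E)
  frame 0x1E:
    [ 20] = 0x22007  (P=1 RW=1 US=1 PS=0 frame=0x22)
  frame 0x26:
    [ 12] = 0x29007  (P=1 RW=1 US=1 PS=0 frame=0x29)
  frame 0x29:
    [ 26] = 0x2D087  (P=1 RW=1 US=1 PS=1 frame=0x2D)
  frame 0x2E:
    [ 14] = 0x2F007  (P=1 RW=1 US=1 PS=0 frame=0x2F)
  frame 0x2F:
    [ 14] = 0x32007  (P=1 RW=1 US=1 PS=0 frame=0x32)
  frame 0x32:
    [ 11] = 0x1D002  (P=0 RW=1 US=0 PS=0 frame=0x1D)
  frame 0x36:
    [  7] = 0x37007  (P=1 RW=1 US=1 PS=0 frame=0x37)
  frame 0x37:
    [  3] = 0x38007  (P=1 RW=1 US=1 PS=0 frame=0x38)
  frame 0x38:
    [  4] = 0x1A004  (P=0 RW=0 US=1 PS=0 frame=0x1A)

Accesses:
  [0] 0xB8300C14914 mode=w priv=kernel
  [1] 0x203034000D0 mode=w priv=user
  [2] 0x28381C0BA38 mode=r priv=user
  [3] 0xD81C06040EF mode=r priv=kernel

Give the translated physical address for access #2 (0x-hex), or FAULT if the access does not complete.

Walk each access:
#0 VA=0xB8300C14914 (w,kernel):
  L0: frame=0x17 idx=23 entry=0x1B007 [P=1 RW=1 US=1 PS=0]
  L1: frame=0x1B idx=12 entry=0x1C007 [P=1 RW=1 US=1 PS=0]
  L2: frame=0x1C idx=6 entry=0x1E007 [P=1 RW=1 US=1 PS=0]
  L3: frame=0x1E idx=20 entry=0x22007 [P=1 RW=1 US=1 PS=0]
  → PA=0x22914  (4 entries read)
#1 VA=0x203034000D0 (w,user):
  L0: frame=0x17 idx=4 entry=0x26007 [P=1 RW=1 US=1 PS=0]
  L1: frame=0x26 idx=12 entry=0x29007 [P=1 RW=1 US=1 PS=0]
  L2: frame=0x29 idx=26 entry=0x2D087 [P=1 RW=1 US=1 PS=1]
  → PA=0x2D0D0 (huge @L2)  (3 entries read)
#2 VA=0x28381C0BA38 (r,user):
  L0: frame=0x17 idx=5 entry=0x2E007 [P=1 RW=1 US=1 PS=0]
  L1: frame=0x2E idx=14 entry=0x2F007 [P=1 RW=1 US=1 PS=0]
  L2: frame=0x2F idx=14 entry=0x32007 [P=1 RW=1 US=1 PS=0]
  L3: frame=0x32 idx=11 entry=0x1D002 [P=0 RW=1 US=0 PS=0]
  ⇒ fault: PAGE_NOT_PRESENT  — 4 lookups
#3 VA=0xD81C06040EF (r,kernel):
  L0: frame=0x17 idx=27 entry=0x36007 [P=1 RW=1 US=1 PS=0]
  L1: frame=0x36 idx=7 entry=0x37007 [P=1 RW=1 US=1 PS=0]
  L2: frame=0x37 idx=3 entry=0x38007 [P=1 RW=1 US=1 PS=0]
  L3: frame=0x38 idx=4 entry=0x1A004 [P=0 RW=0 US=1 PS=0]
  ⇒ fault: PAGE_NOT_PRESENT  — 4 lookups

Access #2 PA: FAULT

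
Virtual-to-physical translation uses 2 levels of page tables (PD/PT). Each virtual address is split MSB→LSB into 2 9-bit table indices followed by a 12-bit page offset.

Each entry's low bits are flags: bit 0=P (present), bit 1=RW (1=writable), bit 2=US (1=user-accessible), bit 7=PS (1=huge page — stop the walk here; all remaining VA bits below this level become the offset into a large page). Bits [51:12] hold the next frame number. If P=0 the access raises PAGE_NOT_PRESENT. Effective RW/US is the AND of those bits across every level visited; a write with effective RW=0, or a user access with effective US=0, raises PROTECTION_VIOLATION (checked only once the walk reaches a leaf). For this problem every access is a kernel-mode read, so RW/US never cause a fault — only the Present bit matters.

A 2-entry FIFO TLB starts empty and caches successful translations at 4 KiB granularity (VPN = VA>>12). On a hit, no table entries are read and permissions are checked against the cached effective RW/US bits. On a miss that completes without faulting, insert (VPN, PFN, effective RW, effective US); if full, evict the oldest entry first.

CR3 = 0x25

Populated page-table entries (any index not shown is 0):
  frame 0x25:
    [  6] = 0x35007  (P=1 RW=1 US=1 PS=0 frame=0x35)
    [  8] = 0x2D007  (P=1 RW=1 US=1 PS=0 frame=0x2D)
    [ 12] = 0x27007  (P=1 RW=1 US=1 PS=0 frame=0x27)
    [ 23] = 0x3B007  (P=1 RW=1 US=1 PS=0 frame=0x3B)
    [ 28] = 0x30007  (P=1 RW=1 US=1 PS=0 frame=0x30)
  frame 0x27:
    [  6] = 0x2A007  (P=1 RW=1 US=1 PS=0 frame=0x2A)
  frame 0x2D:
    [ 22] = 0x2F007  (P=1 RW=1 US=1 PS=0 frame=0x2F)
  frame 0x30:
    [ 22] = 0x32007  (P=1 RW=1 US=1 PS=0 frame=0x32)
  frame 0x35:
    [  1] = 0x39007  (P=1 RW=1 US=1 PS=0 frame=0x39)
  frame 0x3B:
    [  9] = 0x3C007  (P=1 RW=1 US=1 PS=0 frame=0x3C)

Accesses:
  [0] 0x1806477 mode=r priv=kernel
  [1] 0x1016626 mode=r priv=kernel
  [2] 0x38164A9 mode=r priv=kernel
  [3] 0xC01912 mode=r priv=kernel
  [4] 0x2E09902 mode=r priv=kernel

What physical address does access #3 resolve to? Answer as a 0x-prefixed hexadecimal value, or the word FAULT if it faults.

Trace:
#0 VA=0x1806477 (r,kernel):
  [0] read 0x25 idx=12: raw=0x27007 flags P=1 W=1 U=1 S=0
  [1] read 0x27 idx=6: raw=0x2A007 flags P=1 W=1 U=1 S=0
  ⇒ phys 0x2A477  [2 reads]
#1 VA=0x1016626 (r,kernel):
  [0] read 0x25 idx=8: raw=0x2D007 flags P=1 W=1 U=1 S=0
  [1] read 0x2D idx=22: raw=0x2F007 flags P=1 W=1 U=1 S=0
  ⇒ phys 0x2F626  [2 reads]
#2 VA=0x38164A9 (r,kernel):
  [0] read 0x25 idx=28: raw=0x30007 flags P=1 W=1 U=1 S=0
  [1] read 0x30 idx=22: raw=0x32007 flags P=1 W=1 U=1 S=0
  ⇒ phys 0x324A9  [2 reads]
#3 VA=0xC01912 (r,kernel):
  [0] read 0x25 idx=6: raw=0x35007 flags P=1 W=1 U=1 S=0
  [1] read 0x35 idx=1: raw=0x39007 flags P=1 W=1 U=1 S=0
  ⇒ phys 0x39912  [2 reads]
#4 VA=0x2E09902 (r,kernel):
  [0] read 0x25 idx=23: raw=0x3B007 flags P=1 W=1 U=1 S=0
  [1] read 0x3B idx=9: raw=0x3C007 flags P=1 W=1 U=1 S=0
  ⇒ phys 0x3C902  [2 reads]

Access #3 PA: 0x39912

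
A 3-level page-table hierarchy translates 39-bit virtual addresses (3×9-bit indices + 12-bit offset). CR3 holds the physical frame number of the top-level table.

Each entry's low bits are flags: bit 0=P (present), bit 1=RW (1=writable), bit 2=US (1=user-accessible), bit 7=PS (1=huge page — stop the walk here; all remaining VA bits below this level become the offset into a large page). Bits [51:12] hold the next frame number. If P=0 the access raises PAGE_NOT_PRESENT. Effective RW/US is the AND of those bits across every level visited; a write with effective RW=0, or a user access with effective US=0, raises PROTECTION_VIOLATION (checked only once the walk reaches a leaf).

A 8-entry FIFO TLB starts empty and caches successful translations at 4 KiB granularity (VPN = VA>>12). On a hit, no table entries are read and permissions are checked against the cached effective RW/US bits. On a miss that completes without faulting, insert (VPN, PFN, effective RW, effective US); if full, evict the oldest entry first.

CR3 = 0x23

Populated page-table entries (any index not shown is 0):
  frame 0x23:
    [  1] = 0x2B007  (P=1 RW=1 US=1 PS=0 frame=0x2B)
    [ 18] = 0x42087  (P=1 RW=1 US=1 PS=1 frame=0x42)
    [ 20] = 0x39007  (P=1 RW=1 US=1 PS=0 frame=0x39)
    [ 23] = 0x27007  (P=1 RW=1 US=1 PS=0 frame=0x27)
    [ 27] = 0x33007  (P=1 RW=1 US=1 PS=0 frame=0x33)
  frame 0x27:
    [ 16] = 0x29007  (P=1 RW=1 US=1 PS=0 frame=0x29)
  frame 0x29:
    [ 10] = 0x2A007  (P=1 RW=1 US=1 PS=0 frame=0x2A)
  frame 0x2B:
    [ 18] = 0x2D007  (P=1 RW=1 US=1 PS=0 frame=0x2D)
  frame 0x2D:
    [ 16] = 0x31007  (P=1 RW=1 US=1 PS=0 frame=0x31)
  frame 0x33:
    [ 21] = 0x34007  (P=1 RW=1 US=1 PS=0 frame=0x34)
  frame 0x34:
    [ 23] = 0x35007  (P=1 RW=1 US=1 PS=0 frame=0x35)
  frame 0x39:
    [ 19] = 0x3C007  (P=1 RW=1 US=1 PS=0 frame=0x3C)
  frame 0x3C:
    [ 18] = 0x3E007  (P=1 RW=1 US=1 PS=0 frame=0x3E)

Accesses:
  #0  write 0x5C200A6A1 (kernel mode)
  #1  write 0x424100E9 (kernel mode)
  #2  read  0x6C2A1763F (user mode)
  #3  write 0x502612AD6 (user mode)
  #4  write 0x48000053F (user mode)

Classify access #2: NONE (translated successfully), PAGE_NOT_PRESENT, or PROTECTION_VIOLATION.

Trace:
#0 VA=0x5C200A6A1 (w,kernel):
  L0 @0x23[23] → 0x27007  P=1,RW=1,US=1,PS=0
  L1 @0x27[16] → 0x29007  P=1,RW=1,US=1,PS=0
  L2 @0x29[10] → 0x2A007  P=1,RW=1,US=1,PS=0
  → PA=0x2A6A1  (3 entries read)
#1 VA=0x424100E9 (w,kernel):
  L0 @0x23[1] → 0x2B007  P=1,RW=1,US=1,PS=0
  L1 @0x2B[18] → 0x2D007  P=1,RW=1,US=1,PS=0
  L2 @0x2D[16] → 0x31007  P=1,RW=1,US=1,PS=0
  → PA=0x310E9  (3 entries read)
#2 VA=0x6C2A1763F (r,user):
  L0 @0x23[27] → 0x33007  P=1,RW=1,US=1,PS=0
  L1 @0x33[21] → 0x34007  P=1,RW=1,US=1,PS=0
  L2 @0x34[23] → 0x35007  P=1,RW=1,US=1,PS=0
  → PA=0x3563F  (3 entries read)
#3 VA=0x502612AD6 (w,user):
  L0 @0x23[20] → 0x39007  P=1,RW=1,US=1,PS=0
  L1 @0x39[19] → 0x3C007  P=1,RW=1,US=1,PS=0
  L2 @0x3C[18] → 0x3E007  P=1,RW=1,US=1,PS=0
  → PA=0x3EAD6  (3 entries read)
#4 VA=0x48000053F (w,user):
  L0 @0x23[18] → 0x42087  P=1,RW=1,US=1,PS=1
  → PA=0x4253F (huge @L0)  (1 entries read)

Access #2 fault: NONE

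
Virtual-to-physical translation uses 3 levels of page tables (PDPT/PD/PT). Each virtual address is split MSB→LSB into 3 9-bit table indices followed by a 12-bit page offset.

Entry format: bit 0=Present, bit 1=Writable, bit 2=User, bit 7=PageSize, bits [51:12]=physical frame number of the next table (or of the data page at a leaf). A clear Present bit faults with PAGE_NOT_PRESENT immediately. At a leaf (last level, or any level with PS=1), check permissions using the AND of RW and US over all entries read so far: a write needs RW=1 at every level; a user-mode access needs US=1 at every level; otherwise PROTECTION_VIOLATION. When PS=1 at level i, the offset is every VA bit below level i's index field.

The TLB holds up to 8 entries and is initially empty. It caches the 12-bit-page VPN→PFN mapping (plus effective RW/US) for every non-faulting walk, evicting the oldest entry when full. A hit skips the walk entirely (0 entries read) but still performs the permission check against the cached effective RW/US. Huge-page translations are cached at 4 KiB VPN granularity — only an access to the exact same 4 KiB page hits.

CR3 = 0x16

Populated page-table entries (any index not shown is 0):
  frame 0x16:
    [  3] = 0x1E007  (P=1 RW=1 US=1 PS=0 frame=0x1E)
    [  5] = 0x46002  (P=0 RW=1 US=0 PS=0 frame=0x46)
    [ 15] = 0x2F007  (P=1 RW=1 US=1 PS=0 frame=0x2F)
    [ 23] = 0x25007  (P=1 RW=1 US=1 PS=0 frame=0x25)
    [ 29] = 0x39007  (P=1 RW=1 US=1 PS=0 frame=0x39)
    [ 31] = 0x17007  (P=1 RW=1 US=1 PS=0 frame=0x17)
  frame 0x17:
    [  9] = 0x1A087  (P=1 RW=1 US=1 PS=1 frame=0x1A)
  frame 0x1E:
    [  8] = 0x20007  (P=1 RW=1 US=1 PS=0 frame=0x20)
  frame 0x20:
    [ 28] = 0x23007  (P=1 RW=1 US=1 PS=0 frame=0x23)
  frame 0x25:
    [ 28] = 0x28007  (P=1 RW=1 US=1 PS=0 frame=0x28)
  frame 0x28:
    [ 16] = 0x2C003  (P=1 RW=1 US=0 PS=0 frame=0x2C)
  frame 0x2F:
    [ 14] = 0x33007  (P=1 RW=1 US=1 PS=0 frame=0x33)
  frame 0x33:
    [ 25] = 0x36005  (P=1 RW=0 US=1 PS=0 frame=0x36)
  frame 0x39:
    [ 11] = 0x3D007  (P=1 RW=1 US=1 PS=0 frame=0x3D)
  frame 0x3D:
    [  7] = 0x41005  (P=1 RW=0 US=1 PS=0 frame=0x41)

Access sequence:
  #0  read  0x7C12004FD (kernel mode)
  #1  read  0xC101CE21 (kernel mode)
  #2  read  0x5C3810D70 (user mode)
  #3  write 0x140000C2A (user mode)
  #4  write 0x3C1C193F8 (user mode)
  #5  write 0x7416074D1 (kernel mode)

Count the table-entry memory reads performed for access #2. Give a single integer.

Trace:
#0 VA=0x7C12004FD (r,kernel):
  lvl0: tbl 0x16, slot 31 ⇒ 0x17007 (P1/RW1/US1/PS0)
  lvl1: tbl 0x17, slot 9 ⇒ 0x1A087 (P1/RW1/US1/PS1)
  ⇒ phys 0x1A4FD (huge @L1)  [2 reads]
#1 VA=0xC101CE21 (r,kernel):
  lvl0: tbl 0x16, slot 3 ⇒ 0x1E007 (P1/RW1/US1/PS0)
  lvl1: tbl 0x1E, slot 8 ⇒ 0x20007 (P1/RW1/US1/PS0)
  lvl2: tbl 0x20, slot 28 ⇒ 0x23007 (P1/RW1/US1/PS0)
  ⇒ phys 0x23E21  [3 reads]
#2 VA=0x5C3810D70 (r,user):
  lvl0: tbl 0x16, slot 23 ⇒ 0x25007 (P1/RW1/US1/PS0)
  lvl1: tbl 0x25, slot 28 ⇒ 0x28007 (P1/RW1/US1/PS0)
  lvl2: tbl 0x28, slot 16 ⇒ 0x2C003 (P1/RW1/US0/PS0)
  ⇒ fault: PROTECTION_VIOLATION  — 3 lookups
#3 VA=0x140000C2A (w,user):
  lvl0: tbl 0x16, slot 5 ⇒ 0x46002 (P0/RW1/US0/PS0)
  ⇒ fault: PAGE_NOT_PRESENT  — 1 lookups
#4 VA=0x3C1C193F8 (w,user):
  lvl0: tbl 0x16, slot 15 ⇒ 0x2F007 (P1/RW1/US1/PS0)
  lvl1: tbl 0x2F, slot 14 ⇒ 0x33007 (P1/RW1/US1/PS0)
  lvl2: tbl 0x33, slot 25 ⇒ 0x36005 (P1/RW0/US1/PS0)
  ⇒ fault: PROTECTION_VIOLATION  — 3 lookups
#5 VA=0x7416074D1 (w,kernel):
  lvl0: tbl 0x16, slot 29 ⇒ 0x39007 (P1/RW1/US1/PS0)
  lvl1: tbl 0x39, slot 11 ⇒ 0x3D007 (P1/RW1/US1/PS0)
  lvl2: tbl 0x3D, slot 7 ⇒ 0x41005 (P1/RW0/US1/PS0)
  ⇒ fault: PROTECTION_VIOLATION  — 3 lookups

Entries read for #2: 3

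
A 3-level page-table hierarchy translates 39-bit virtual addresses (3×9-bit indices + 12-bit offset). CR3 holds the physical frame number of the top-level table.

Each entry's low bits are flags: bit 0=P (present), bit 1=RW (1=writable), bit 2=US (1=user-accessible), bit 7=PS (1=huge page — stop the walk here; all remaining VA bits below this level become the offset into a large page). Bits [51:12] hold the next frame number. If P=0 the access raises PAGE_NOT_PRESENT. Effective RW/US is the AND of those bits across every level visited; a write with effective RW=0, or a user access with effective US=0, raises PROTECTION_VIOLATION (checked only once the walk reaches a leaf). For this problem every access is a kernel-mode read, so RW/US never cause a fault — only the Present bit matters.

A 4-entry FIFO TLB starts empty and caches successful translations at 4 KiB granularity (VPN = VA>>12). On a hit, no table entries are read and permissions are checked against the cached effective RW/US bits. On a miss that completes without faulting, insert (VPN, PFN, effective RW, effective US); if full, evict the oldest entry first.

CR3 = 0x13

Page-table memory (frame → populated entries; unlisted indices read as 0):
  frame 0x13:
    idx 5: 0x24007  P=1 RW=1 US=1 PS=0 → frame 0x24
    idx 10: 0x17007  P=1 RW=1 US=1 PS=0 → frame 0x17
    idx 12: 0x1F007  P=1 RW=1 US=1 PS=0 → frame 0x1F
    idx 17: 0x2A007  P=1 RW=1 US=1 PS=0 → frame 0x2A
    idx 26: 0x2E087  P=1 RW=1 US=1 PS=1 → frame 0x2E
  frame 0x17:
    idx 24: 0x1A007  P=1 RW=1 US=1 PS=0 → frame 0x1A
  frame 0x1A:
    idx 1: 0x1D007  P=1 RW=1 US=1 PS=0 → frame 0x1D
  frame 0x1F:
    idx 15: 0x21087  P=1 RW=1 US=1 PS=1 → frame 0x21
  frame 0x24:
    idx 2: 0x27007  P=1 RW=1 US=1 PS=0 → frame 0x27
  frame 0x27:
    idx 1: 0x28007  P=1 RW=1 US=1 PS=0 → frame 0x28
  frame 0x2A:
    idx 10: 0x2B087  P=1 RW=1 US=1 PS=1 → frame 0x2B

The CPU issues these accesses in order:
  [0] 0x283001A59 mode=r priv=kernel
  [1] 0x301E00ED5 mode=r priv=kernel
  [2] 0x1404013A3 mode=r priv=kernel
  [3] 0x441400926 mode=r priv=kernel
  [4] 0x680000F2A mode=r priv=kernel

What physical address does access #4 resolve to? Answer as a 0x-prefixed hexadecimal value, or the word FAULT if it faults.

Per-access translation:
#0 VA=0x283001A59 (r,kernel):
  L0 @0x13[10] → 0x17007  P=1,RW=1,US=1,PS=0
  L1 @0x17[24] → 0x1A007  P=1,RW=1,US=1,PS=0
  L2 @0x1A[1] → 0x1D007  P=1,RW=1,US=1,PS=0
  → PA=0x1DA59  (3 entries read)
#1 VA=0x301E00ED5 (r,kernel):
  L0 @0x13[12] → 0x1F007  P=1,RW=1,US=1,PS=0
  L1 @0x1F[15] → 0x21087  P=1,RW=1,US=1,PS=1
  → PA=0x21ED5 (huge @L1)  (2 entries read)
#2 VA=0x1404013A3 (r,kernel):
  L0 @0x13[5] → 0x24007  P=1,RW=1,US=1,PS=0
  L1 @0x24[2] → 0x27007  P=1,RW=1,US=1,PS=0
  L2 @0x27[1] → 0x28007  P=1,RW=1,US=1,PS=0
  → PA=0x283A3  (3 entries read)
#3 VA=0x441400926 (r,kernel):
  L0 @0x13[17] → 0x2A007  P=1,RW=1,US=1,PS=0
  L1 @0x2A[10] → 0x2B087  P=1,RW=1,US=1,PS=1
  → PA=0x2B926 (huge @L1)  (2 entries read)
#4 VA=0x680000F2A (r,kernel):
  L0 @0x13[26] → 0x2E087  P=1,RW=1,US=1,PS=1
  → PA=0x2EF2A (huge @L0)  (1 entries read)

Access #4 PA: 0x2EF2A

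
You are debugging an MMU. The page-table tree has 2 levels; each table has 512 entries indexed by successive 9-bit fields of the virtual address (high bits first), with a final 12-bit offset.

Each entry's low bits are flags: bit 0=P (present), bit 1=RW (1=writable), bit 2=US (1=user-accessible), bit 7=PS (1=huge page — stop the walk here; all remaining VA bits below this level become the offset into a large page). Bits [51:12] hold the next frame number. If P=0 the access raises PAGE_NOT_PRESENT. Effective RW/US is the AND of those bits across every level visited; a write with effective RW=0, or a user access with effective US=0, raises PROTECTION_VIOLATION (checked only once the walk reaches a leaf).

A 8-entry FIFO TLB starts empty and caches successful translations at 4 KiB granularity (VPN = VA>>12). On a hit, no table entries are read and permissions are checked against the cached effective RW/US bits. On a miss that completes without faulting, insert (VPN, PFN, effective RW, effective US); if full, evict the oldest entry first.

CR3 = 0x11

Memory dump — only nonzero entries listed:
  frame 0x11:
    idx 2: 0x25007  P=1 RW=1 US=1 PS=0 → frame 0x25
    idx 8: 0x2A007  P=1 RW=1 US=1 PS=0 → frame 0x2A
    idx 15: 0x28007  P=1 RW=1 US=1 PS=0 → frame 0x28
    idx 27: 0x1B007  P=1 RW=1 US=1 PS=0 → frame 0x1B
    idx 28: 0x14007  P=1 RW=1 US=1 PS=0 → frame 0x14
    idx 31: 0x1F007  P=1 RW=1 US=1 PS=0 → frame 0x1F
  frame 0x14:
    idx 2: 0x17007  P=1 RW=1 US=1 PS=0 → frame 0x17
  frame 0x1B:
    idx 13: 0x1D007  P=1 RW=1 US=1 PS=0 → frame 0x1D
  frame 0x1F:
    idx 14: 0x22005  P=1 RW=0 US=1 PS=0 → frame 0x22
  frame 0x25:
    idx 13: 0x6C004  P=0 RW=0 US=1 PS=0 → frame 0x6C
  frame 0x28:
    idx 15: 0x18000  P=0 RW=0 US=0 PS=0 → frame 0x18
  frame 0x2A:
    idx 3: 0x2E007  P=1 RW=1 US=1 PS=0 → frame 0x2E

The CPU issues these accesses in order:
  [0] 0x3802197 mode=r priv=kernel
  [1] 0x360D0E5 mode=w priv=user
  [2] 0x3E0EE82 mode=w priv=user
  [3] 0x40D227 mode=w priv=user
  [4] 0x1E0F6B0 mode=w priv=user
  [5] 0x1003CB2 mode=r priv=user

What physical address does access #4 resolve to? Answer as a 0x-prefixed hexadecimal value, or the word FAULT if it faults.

Walk each access:
#0 VA=0x3802197 (r,kernel):
  L0: frame=0x11 idx=28 entry=0x14007 [P=1 RW=1 US=1 PS=0]
  L1: frame=0x14 idx=2 entry=0x17007 [P=1 RW=1 US=1 PS=0]
  ⇒ phys 0x17197  [2 reads]
#1 VA=0x360D0E5 (w,user):
  L0: frame=0x11 idx=27 entry=0x1B007 [P=1 RW=1 US=1 PS=0]
  L1: frame=0x1B idx=13 entry=0x1D007 [P=1 RW=1 US=1 PS=0]
  ⇒ phys 0x1D0E5  [2 reads]
#2 VA=0x3E0EE82 (w,user):
  L0: frame=0x11 idx=31 entry=0x1F007 [P=1 RW=1 US=1 PS=0]
  L1: frame=0x1F idx=14 entry=0x22005 [P=1 RW=0 US=1 PS=0]
  ⇒ fault: PROTECTION_VIOLATION  — 2 lookups
#3 VA=0x40D227 (w,user):
  L0: frame=0x11 idx=2 entry=0x25007 [P=1 RW=1 US=1 PS=0]
  L1: frame=0x25 idx=13 entry=0x6C004 [P=0 RW=0 US=1 PS=0]
  ⇒ fault: PAGE_NOT_PRESENT  — 2 lookups
#4 VA=0x1E0F6B0 (w,user):
  L0: frame=0x11 idx=15 entry=0x28007 [P=1 RW=1 US=1 PS=0]
  L1: frame=0x28 idx=15 entry=0x18000 [P=0 RW=0 US=0 PS=0]
  ⇒ fault: PAGE_NOT_PRESENT  — 2 lookups
#5 VA=0x1003CB2 (r,user):
  L0: frame=0x11 idx=8 entry=0x2A007 [P=1 RW=1 US=1 PS=0]
  L1: frame=0x2A idx=3 entry=0x2E007 [P=1 RW=1 US=1 PS=0]
  ⇒ phys 0x2ECB2  [2 reads]

Access #4 PA: FAULT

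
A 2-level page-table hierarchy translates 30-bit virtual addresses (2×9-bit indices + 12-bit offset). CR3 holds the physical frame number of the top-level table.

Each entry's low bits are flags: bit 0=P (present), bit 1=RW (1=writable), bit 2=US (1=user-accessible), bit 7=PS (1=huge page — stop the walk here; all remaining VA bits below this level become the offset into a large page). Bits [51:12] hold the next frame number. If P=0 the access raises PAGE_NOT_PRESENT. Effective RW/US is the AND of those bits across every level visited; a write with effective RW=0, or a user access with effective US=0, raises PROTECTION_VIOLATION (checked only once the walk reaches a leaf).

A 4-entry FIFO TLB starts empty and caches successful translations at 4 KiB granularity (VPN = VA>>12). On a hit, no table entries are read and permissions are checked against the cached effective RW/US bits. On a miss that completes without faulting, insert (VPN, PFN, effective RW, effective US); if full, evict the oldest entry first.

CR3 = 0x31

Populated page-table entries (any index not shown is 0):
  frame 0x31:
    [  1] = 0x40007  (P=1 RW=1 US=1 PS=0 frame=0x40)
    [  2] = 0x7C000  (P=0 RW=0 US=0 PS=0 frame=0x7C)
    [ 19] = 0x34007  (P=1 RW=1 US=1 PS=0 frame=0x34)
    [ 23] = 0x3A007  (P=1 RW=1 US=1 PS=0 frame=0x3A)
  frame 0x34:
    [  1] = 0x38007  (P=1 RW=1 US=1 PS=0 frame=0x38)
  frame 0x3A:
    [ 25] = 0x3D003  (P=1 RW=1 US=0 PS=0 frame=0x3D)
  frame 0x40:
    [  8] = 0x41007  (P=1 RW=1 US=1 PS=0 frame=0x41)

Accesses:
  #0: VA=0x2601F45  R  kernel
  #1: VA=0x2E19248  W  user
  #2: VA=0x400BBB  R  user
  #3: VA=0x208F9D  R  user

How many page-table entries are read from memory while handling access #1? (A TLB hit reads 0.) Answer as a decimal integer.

Trace:
#0 VA=0x2601F45 (r,kernel):
  L0: frame=0x31 idx=19 entry=0x34007 [P=1 RW=1 US=1 PS=0]
  L1: frame=0x34 idx=1 entry=0x38007 [P=1 RW=1 US=1 PS=0]
  ⇒ phys 0x38F45  [2 reads]
#1 VA=0x2E19248 (w,user):
  L0: frame=0x31 idx=23 entry=0x3A007 [P=1 RW=1 US=1 PS=0]
  L1: frame=0x3A idx=25 entry=0x3D003 [P=1 RW=1 US=0 PS=0]
  → PROTECTION_VIOLATION  (2 entries read)
#2 VA=0x400BBB (r,user):
  L0: frame=0x31 idx=2 entry=0x7C000 [P=0 RW=0 US=0 PS=0]
  → PAGE_NOT_PRESENT  (1 entries read)
#3 VA=0x208F9D (r,user):
  L0: frame=0x31 idx=1 entry=0x40007 [P=1 RW=1 US=1 PS=0]
  L1: frame=0x40 idx=8 entry=0x41007 [P=1 RW=1 US=1 PS=0]
  ⇒ phys 0x41F9D  [2 reads]

Entries read for #1: 2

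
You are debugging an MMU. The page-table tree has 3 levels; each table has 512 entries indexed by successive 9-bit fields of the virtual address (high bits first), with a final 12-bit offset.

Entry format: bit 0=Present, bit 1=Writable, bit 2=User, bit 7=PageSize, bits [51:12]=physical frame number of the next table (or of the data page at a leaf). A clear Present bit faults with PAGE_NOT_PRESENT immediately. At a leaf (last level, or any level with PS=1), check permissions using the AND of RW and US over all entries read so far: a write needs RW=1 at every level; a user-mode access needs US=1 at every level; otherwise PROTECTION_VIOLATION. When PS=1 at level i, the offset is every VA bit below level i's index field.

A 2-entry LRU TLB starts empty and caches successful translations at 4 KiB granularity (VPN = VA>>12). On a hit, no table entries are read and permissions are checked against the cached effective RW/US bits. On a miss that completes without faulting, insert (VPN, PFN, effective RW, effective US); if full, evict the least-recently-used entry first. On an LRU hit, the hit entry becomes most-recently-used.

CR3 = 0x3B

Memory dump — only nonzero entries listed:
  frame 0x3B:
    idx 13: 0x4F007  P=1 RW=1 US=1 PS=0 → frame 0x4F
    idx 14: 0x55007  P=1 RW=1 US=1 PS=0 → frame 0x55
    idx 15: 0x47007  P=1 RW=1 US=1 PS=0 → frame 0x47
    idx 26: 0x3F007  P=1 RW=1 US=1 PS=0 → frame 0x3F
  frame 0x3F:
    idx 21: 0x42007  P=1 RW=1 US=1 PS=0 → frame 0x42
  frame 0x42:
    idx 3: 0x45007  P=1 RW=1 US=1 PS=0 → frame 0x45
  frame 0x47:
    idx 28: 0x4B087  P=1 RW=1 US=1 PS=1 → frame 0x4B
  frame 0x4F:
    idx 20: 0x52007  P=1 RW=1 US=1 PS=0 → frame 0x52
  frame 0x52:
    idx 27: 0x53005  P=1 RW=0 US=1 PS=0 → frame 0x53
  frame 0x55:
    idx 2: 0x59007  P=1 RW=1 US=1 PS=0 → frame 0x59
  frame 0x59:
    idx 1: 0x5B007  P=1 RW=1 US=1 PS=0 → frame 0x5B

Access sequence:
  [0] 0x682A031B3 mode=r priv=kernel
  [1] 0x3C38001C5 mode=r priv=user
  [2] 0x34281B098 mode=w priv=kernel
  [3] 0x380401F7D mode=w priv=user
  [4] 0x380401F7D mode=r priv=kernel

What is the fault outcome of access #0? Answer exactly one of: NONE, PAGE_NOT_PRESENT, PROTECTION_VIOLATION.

Per-access translation:
#0 VA=0x682A031B3 (r,kernel):
  L0: frame=0x3B idx=26 entry=0x3F007 [P=1 RW=1 US=1 PS=0]
  L1: frame=0x3F idx=21 entry=0x42007 [P=1 RW=1 US=1 PS=0]
  L2: frame=0x42 idx=3 entry=0x45007 [P=1 RW=1 US=1 PS=0]
  → PA=0x451B3  (3 entries read)
#1 VA=0x3C38001C5 (r,user):
  L0: frame=0x3B idx=15 entry=0x47007 [P=1 RW=1 US=1 PS=0]
  L1: frame=0x47 idx=28 entry=0x4B087 [P=1 RW=1 US=1 PS=1]
  → PA=0x4B1C5 (huge @L1)  (2 entries read)
#2 VA=0x34281B098 (w,kernel):
  L0: frame=0x3B idx=13 entry=0x4F007 [P=1 RW=1 US=1 PS=0]
  L1: frame=0x4F idx=20 entry=0x52007 [P=1 RW=1 US=1 PS=0]
  L2: frame=0x52 idx=27 entry=0x53005 [P=1 RW=0 US=1 PS=0]
  ✗ PROTECTION_VIOLATION  [3 reads]
#3 VA=0x380401F7D (w,user):
  L0: frame=0x3B idx=14 entry=0x55007 [P=1 RW=1 US=1 PS=0]
  L1: frame=0x55 idx=2 entry=0x59007 [P=1 RW=1 US=1 PS=0]
  L2: frame=0x59 idx=1 entry=0x5B007 [P=1 RW=1 US=1 PS=0]
  → PA=0x5BF7D  (3 entries read)
#4 VA=0x380401F7D (r,kernel):
  TLB hit vpn=0x380401 → PA=0x5BF7D

Access #0 fault: NONE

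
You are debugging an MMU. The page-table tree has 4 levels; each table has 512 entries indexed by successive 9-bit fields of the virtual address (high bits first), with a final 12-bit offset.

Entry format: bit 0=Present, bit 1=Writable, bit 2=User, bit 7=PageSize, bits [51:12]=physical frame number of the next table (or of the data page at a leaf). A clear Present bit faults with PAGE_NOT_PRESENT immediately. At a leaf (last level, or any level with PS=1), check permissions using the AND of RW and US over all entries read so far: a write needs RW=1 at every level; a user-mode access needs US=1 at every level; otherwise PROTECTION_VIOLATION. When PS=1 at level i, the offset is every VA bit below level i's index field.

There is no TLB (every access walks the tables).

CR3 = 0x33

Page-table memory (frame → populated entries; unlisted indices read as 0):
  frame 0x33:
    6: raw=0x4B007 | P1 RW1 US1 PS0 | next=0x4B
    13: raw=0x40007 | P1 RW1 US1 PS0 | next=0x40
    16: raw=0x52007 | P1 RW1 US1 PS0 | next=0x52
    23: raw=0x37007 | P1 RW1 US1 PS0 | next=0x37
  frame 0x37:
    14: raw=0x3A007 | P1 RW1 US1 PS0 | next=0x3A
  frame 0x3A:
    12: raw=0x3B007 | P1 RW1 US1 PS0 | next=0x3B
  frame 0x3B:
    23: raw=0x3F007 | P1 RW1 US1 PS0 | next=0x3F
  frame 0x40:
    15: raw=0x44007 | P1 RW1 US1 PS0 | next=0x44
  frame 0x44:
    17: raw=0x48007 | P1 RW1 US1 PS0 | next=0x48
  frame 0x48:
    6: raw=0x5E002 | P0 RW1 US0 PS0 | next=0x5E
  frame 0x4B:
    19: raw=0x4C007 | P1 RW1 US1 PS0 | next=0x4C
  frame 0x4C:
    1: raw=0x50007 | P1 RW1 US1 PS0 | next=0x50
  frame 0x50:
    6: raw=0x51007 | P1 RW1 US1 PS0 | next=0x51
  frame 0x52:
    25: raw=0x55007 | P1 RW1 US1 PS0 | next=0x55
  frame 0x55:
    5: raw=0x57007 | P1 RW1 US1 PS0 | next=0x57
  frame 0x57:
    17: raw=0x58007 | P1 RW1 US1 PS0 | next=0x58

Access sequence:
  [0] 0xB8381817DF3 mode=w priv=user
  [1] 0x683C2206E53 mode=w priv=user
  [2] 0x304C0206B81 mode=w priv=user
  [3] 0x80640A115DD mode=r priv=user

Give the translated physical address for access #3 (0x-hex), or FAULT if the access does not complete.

Walk each access:
#0 VA=0xB8381817DF3 (w,user):
  lvl0: tbl 0x33, slot 23 ⇒ 0x37007 (P1/RW1/US1/PS0)
  lvl1: tbl 0x37, slot 14 ⇒ 0x3A007 (P1/RW1/US1/PS0)
  lvl2: tbl 0x3A, slot 12 ⇒ 0x3B007 (P1/RW1/US1/PS0)
  lvl3: tbl 0x3B, slot 23 ⇒ 0x3F007 (P1/RW1/US1/PS0)
  → PA=0x3FDF3  (4 entries read)
#1 VA=0x683C2206E53 (w,user):
  lvl0: tbl 0x33, slot 13 ⇒ 0x40007 (P1/RW1/US1/PS0)
  lvl1: tbl 0x40, slot 15 ⇒ 0x44007 (P1/RW1/US1/PS0)
  lvl2: tbl 0x44, slot 17 ⇒ 0x48007 (P1/RW1/US1/PS0)
  lvl3: tbl 0x48, slot 6 ⇒ 0x5E002 (P0/RW1/US0/PS0)
  ✗ PAGE_NOT_PRESENT  [4 reads]
#2 VA=0x304C0206B81 (w,user):
  lvl0: tbl 0x33, slot 6 ⇒ 0x4B007 (P1/RW1/US1/PS0)
  lvl1: tbl 0x4B, slot 19 ⇒ 0x4C007 (P1/RW1/US1/PS0)
  lvl2: tbl 0x4C, slot 1 ⇒ 0x50007 (P1/RW1/US1/PS0)
  lvl3: tbl 0x50, slot 6 ⇒ 0x51007 (P1/RW1/US1/PS0)
  → PA=0x51B81  (4 entries read)
#3 VA=0x80640A115DD (r,user):
  lvl0: tbl 0x33, slot 16 ⇒ 0x52007 (P1/RW1/US1/PS0)
  lvl1: tbl 0x52, slot 25 ⇒ 0x55007 (P1/RW1/US1/PS0)
  lvl2: tbl 0x55, slot 5 ⇒ 0x57007 (P1/RW1/US1/PS0)
  lvl3: tbl 0x57, slot 17 ⇒ 0x58007 (P1/RW1/US1/PS0)
  → PA=0x585DD  (4 entries read)

Access #3 PA: 0x585DD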